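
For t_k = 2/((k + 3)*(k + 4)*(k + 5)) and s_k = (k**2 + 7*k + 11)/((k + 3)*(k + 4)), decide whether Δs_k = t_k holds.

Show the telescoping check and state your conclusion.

Valid — Δs_k = t_k.

s_(k+1) = (7*k + (k + 1)**2 + 18)/((k + 4)*(k + 5))
s_(k+1) − s_k = 2/(k**3 + 12*k**2 + 47*k + 60)
(s_(k+1) − s_k) − t_k = 0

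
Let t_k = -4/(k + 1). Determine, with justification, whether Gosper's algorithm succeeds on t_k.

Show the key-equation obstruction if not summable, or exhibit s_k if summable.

No — the linear system for f has no solution.

t_(k+1)/t_k = (k + 1)/(k + 2).
A = k + 1, B = k + 2, C = 1.
Key eq: (k + 1)·f(k+1) = (k + 1)·f(k) + (1).
From deg A=1, deg B=1, deg C=0: d=0.
Generic f = c0 gives residual -1; -1 = 0 cannot hold, so t_k is not Gosper-summable.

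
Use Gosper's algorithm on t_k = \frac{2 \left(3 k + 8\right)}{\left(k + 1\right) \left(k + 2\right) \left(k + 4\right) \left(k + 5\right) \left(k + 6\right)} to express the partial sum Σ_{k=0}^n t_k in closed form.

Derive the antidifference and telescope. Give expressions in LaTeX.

r(k) = (k + 1)*(k + 4)*(3*k + 11)/((k + 3)*(k + 7)*(3*k + 8)) after simplifying.
Factor: A=k + 1; B=k + 7; C=k**2 + 17*k/3 + 8.
f must satisfy (k + 1)·f(k+1) − (k + 6)·f(k) = k**2 + 17*k/3 + 8.
From deg A=1, deg B=1, deg C=2: d=5.
Match coefficients ⇒ f(k) = k*(k + 2)*(k + 3)*(k**2 + 10*k + 29)/60.
So s_k = (B(k−1)f/C)·t_k = (k*(k + 2)*(k + 6)*(k**2 + 10*k + 29)/(20*(3*k + 8)))·t_k = k*(k**2 + 10*k + 29)/(10*(k**3 + 10*k**2 + 29*k + 20)).
Δs = 2*(3*k + 8)/(k**5 + 18*k**4 + 121*k**3 + 372*k**2 + 508*k + 240), as required.
Telescope: S(n) = s_(n+1) − s_(0) = (n**3 + 13*n**2 + 52*n + 40)/(10*(n**3 + 13*n**2 + 52*n + 60)) − (0) = (n**3 + 13*n**2 + 52*n + 40)/(10*(n**3 + 13*n**2 + 52*n + 60)).

S(n) = \frac{n^{3} + 13 n^{2} + 52 n + 40}{10 \left(n^{3} + 13 n^{2} + 52 n + 60\right)}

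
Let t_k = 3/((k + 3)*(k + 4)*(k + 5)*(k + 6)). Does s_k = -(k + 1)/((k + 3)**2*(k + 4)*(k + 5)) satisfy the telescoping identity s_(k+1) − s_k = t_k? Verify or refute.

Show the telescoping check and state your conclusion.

Invalid: residual 2*(-4*k - 15)/(k**6 + 25*k**5 + 257*k**4 + 1391*k**3 + 4182*k**2 + 6624*k + 4320) ≠ 0.

s_(k+1) = (-k - 2)/((k + 4)**2*(k + 5)*(k + 6))
s_(k+1) − s_k = ((k + 1)*(k + 4)*(k + 6) - (k + 2)*(k + 3)**2)/((k + 3)**2*(k + 4)**2*(k + 5)*(k + 6))
(s_(k+1) − s_k) − t_k = 2*(-4*k - 15)/(k**6 + 25*k**5 + 257*k**4 + 1391*k**3 + 4182*k**2 + 6624*k + 4320)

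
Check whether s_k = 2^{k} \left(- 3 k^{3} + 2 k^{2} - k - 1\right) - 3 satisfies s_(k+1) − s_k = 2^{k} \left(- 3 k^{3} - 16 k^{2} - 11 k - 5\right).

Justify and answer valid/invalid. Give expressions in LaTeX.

s_(k+1) = 2**(k + 1)*(-k - 3*(k + 1)**3 + 2*(k + 1)**2 - 2) - 3
s_(k+1) − s_k = 2**k*(-3*k**3 - 16*k**2 - 11*k - 5)
(s_(k+1) − s_k) − t_k = 0

Valid — Δs_k = t_k.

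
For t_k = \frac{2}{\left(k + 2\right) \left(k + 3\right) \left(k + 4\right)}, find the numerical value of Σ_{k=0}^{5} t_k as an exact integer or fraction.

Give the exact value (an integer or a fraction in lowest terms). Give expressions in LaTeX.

t_(k+1)/t_k = (k + 2)/(k + 5).
Take A(k)=k + 2, B(k)=k + 5, C(k)=1.
Set up (k + 2)·f(k+1) − (k + 4)·f(k) − (1) = 0.
Degrees (1,1,0) ⇒ d ≤ 2.
Solving with deg f ≤ 2: f(k) = k*(k + 5)/12.
Then R = B(k−1)f/C = k*(k + 4)*(k + 5)/12, so s_k = R(k)·t_k = k*(k + 5)/(6*(k + 2)*(k + 3)).
s_(k+1) − s_k = 2/(k**3 + 9*k**2 + 26*k + 24) = t_k.
Σ_(k=0)^(5) t_k = s_(6) − s_(0) = 11/72 − (0) = 11/72.

Σ = 11/72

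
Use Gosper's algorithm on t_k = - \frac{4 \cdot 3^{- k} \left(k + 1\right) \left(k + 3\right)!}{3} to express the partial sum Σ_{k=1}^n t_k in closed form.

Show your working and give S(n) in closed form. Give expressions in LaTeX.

S(n) = 32 - \frac{4 \cdot 3^{- n} \left(n + 4\right)!}{3}

Ratio r(k) = (k + 2)*(k + 4)/(3*(k + 1)).
Take A(k)=k/3 + 4/3, B(k)=1, C(k)=k + 1.
Need (k/3 + 4/3)·f(k+1) − (1)·f(k) = k + 1.
Bound: deg f ≤ 0.
A polynomial solution: f(k) = 3.
Certificate R = B(k−1)f/C = 3/(k + 1) gives s_k = -4*factorial(k + 3)/3**k.
Δs = -4*(k + 1)*factorial(k + 3)/(3*3**k), as required.
s_(n+1) = -4*3**(-n - 1)*factorial(n + 4) and s_(1) = -32, so S(n) = 32 - 4*factorial(n + 4)/(3*3**n).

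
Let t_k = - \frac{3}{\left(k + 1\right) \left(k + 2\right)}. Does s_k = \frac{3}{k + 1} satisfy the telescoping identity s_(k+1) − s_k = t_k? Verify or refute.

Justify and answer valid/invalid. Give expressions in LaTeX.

valid; difference matches t_k

s_(k+1) = 3/(k + 2)
s_(k+1) − s_k = -3/((k + 1)*(k + 2))
(s_(k+1) − s_k) − t_k = 0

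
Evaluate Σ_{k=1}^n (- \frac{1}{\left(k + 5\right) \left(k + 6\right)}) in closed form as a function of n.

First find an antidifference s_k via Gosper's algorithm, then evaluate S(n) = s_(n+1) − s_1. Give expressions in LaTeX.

Compute t_(k+1)/t_k: get (k + 5)/(k + 7).
So A=k + 5 and B=k + 7, with C=1.
f must satisfy (k + 5)·f(k+1) − (k + 6)·f(k) = 1.
From deg A=1, deg B=1, deg C=0: d=1.
Solve for f: f(k) = k/5 (degree 1 ≤ 1).
Get s_k = R·t_k = -k/(5*k + 25) with R(k) = B(k−1)f(k)/C(k) = k*(k + 6)/5.
s_(k+1) − s_k = -1/(k**2 + 11*k + 30) = t_k.
Telescope: S(n) = s_(n+1) − s_(1) = (-n - 1)/(5*(n + 6)) − (-1/30) = -n/(6*n + 36).

S(n) = - \frac{n}{6 n + 36}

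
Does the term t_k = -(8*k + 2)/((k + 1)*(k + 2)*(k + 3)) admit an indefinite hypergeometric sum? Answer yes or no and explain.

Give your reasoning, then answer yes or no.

Yes. s_k = -k*(5*k - 1)/(2*(k + 1)*(k + 2)).

r(k) = (k + 1)*(4*k + 5)/((k + 4)*(4*k + 1)) after simplifying.
Gosper form: A/B · C(k+1)/C(k) with A=k + 1, B=k + 4, C=k + 1/4.
Set up (k + 1)·f(k+1) − (k + 3)·f(k) − (k + 1/4) = 0.
Degrees (1,1,1) ⇒ d ≤ 2.
Solve for f: f(k) = k*(5*k - 1)/16 (degree 2 ≤ 2).
Certificate R = B(k−1)f/C = k*(k + 3)*(5*k - 1)/(4*(4*k + 1)) gives s_k = -k*(5*k - 1)/(2*(k + 1)*(k + 2)).
Δs = 2*(-4*k - 1)/(k**3 + 6*k**2 + 11*k + 6), as required.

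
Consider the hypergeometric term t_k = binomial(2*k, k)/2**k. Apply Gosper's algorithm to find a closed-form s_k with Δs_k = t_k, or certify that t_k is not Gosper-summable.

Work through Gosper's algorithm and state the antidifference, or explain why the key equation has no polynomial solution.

Step 1: r(k) = (2*k + 1)/(k + 1).
Factor: A=2*k + 1; B=k + 1; C=1.
Set up (2*k + 1)·f(k+1) − (k)·f(k) − (1) = 0.
d = -1 from the (1,1,0) case.
d = -1 < 0 ⇒ no nonzero polynomial f; not summable.

none (Gosper's algorithm certifies no s_k)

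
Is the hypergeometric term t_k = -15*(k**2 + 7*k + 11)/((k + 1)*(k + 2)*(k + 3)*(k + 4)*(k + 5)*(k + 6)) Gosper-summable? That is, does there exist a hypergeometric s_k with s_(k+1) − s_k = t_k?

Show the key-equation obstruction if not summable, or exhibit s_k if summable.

Yes. s_k = k*(-k**2 - 9*k - 23)/(3*(k**3 + 9*k**2 + 23*k + 15)).

t_(k+1)/t_k = (k + 1)*(7*k + (k + 1)**2 + 18)/((k + 7)*(k**2 + 7*k + 11)).
Factor: A=k + 1; B=k + 7; C=k**2 + 7*k + 11.
Solve (k + 1)·f(k+1) − (k + 6)·f(k) = k**2 + 7*k + 11.
d = 5 from the (1,1,2) case.
Coefficient equations give f(k) = k*(k + 2)*(k + 4)*(k**2 + 9*k + 23)/45.
Then R = B(k−1)f/C = k*(k + 2)*(k + 4)*(k + 6)*(k**2 + 9*k + 23)/(45*(k**2 + 7*k + 11)), so s_k = R(k)·t_k = k*(-k**2 - 9*k - 23)/(3*(k**3 + 9*k**2 + 23*k + 15)).
s_(k+1) − s_k = 15*(-k**2 - 7*k - 11)/(k**6 + 21*k**5 + 175*k**4 + 735*k**3 + 1624*k**2 + 1764*k + 720) = t_k.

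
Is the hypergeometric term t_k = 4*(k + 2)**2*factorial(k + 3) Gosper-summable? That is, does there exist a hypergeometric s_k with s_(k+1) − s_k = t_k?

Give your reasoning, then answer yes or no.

Yes. s_k = 4*k*factorial(k + 3).

r(k) = (k + 3)**2*(k + 4)/(k + 2)**2 after simplifying.
Normal form (A,B,C) = (k + 4, 1, k**2 + 4*k + 4).
Key eq: (k + 4)·f(k+1) = (1)·f(k) + (k**2 + 4*k + 4).
Degrees (1,0,2) ⇒ d ≤ 1.
Solving with deg f ≤ 1: f(k) = k.
Then R = B(k−1)f/C = k/(k + 2)**2, so s_k = R(k)·t_k = 4*k*factorial(k + 3).
Δs = 4*(k + 2)**2*factorial(k + 3), as required.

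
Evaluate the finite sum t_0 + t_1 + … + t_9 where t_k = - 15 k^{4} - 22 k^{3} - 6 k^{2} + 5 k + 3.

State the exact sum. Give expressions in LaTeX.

Σ = -276000

t_(k+1)/t_k = (15*k**4 + 82*k**3 + 162*k**2 + 133*k + 35)/(15*k**4 + 22*k**3 + 6*k**2 - 5*k - 3).
Gosper form: A/B · C(k+1)/C(k) with A=1, B=1, C=k**4 + 22*k**3/15 + 2*k**2/5 - k/3 - 1/5.
Set up (1)·f(k+1) − (1)·f(k) − (k**4 + 22*k**3/15 + 2*k**2/5 - k/3 - 1/5) = 0.
d = 5 from the (0,0,4) case.
Solve for f: f(k) = k**3*(3*k**2 - 2*k - 4)/15 (degree 5 ≤ 5).
Then R = B(k−1)f/C = k**3*(3*k**2 - 2*k - 4)/(15*k**4 + 22*k**3 + 6*k**2 - 5*k - 3), so s_k = R(k)·t_k = k**3*(-3*k**2 + 2*k + 4).
Verify: -15*k**4 - 22*k**3 - 6*k**2 + 5*k + 3 matches t_k.
Σ_(k=0)^(9) t_k = s_(10) − s_(0) = -276000 − (0) = -276000.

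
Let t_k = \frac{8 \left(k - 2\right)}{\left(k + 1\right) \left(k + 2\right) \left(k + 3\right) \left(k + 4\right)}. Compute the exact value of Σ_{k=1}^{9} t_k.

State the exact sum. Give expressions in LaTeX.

The ratio is (k - 1)*(k + 1)/((k - 2)*(k + 5)).
Factor: A=k + 1; B=k + 5; C=k - 2.
Need (k + 1)·f(k+1) − (k + 4)·f(k) = k - 2.
d = 3 from the (1,1,1) case.
Solve for f: f(k) = -k*(k**2 + 6*k + 17)/12 (degree 3 ≤ 3).
So s_k = (B(k−1)f/C)·t_k = (-k*(k + 4)*(k**2 + 6*k + 17)/(12*(k - 2)))·t_k = 2*k*(-k**2 - 6*k - 17)/(3*(k + 1)*(k + 2)*(k + 3)).
Check: Δs_k = 8*(k - 2)/(k**4 + 10*k**3 + 35*k**2 + 50*k + 24). ✓
Sum = s_(10) − s_(1); s_(10) = -295/429, s_(1) = -2/3 ⇒ -3/143.

Σ = -3/143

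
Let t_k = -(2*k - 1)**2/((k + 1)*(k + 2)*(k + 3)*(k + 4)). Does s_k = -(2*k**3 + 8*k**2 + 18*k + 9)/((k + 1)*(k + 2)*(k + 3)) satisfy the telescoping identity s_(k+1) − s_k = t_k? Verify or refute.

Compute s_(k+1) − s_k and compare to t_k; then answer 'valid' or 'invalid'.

s_(k+1) = (-18*k - 2*(k + 1)**3 - 8*(k + 1)**2 - 27)/((k + 2)*(k + 3)*(k + 4))
s_(k+1) − s_k = (-4*k**2 + 4*k - 1)/(k**4 + 10*k**3 + 35*k**2 + 50*k + 24)
(s_(k+1) − s_k) − t_k = 0

Valid — Δs_k = t_k.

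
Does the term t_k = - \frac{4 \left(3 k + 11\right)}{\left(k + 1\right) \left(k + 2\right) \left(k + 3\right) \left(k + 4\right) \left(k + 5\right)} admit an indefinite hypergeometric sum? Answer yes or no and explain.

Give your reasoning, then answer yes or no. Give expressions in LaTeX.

r(k) = (k + 1)*(3*k + 14)/((k + 6)*(3*k + 11)) after simplifying.
A = k + 1, B = k + 6, C = k + 11/3.
Need (k + 1)·f(k+1) − (k + 5)·f(k) = k + 11/3.
deg f ≤ 4 (via 1,1,1).
Coefficient equations give f(k) = k*(k + 3)*(k**2 + 7*k + 14)/24.
R(k) = B(k−1)·f(k)/C(k) = k*(k + 3)*(k + 5)*(k**2 + 7*k + 14)/(8*(3*k + 11)); s_k = R·t_k = k*(-k**2 - 7*k - 14)/(2*(k**3 + 7*k**2 + 14*k + 8)).
Δs = 4*(-3*k - 11)/(k**5 + 15*k**4 + 85*k**3 + 225*k**2 + 274*k + 120), as required.

Yes. s_k = \frac{k \left(- k^{2} - 7 k - 14\right)}{2 \left(k^{3} + 7 k^{2} + 14 k + 8\right)}.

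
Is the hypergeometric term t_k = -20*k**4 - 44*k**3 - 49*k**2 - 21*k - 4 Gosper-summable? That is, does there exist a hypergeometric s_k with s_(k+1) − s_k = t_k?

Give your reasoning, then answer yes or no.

Yes. s_k = k*(-4*k**4 - k**3 - k**2 + 3*k - 1).

Ratio r(k) = (20*k**4 + 124*k**3 + 301*k**2 + 331*k + 138)/(20*k**4 + 44*k**3 + 49*k**2 + 21*k + 4).
Take A(k)=1, B(k)=1, C(k)=k**4 + 11*k**3/5 + 49*k**2/20 + 21*k/20 + 1/5.
f must satisfy (1)·f(k+1) − (1)·f(k) = k**4 + 11*k**3/5 + 49*k**2/20 + 21*k/20 + 1/5.
deg f ≤ 5 (via 0,0,4).
A polynomial solution: f(k) = k*(4*k**4 + k**3 + k**2 - 3*k + 1)/20.
Get s_k = R·t_k = k*(-4*k**4 - k**3 - k**2 + 3*k - 1) with R(k) = B(k−1)f(k)/C(k) = k*(4*k**4 + k**3 + k**2 - 3*k + 1)/(20*k**4 + 44*k**3 + 49*k**2 + 21*k + 4).
s_(k+1) − s_k = -20*k**4 - 44*k**3 - 49*k**2 - 21*k - 4 = t_k.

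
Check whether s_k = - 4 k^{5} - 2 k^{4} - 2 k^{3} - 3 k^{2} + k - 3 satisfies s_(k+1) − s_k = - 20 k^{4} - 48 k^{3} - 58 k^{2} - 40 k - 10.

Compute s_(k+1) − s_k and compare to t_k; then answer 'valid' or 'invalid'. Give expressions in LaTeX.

valid; difference matches t_k

s_(k+1) = -4*k**5 - 22*k**4 - 50*k**3 - 61*k**2 - 39*k - 13
s_(k+1) − s_k = -20*k**4 - 48*k**3 - 58*k**2 - 40*k - 10
(s_(k+1) − s_k) − t_k = 0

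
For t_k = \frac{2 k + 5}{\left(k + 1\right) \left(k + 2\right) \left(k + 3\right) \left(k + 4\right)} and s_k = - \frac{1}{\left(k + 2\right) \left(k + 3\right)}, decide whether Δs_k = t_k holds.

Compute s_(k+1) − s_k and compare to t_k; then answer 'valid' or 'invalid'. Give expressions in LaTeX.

Invalid: residual - \frac{3}{k^{4} + 10 k^{3} + 35 k^{2} + 50 k + 24} ≠ 0.

s_(k+1) = -1/((k + 3)*(k + 4))
s_(k+1) − s_k = 2/(k**3 + 9*k**2 + 26*k + 24)
(s_(k+1) − s_k) − t_k = -3/(k**4 + 10*k**3 + 35*k**2 + 50*k + 24)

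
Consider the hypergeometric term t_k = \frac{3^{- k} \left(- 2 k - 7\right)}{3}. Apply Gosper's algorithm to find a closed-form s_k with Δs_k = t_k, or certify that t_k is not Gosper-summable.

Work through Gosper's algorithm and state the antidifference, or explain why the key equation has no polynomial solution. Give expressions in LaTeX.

Compute t_(k+1)/t_k: get (2*k + 9)/(3*(2*k + 7)).
A = 1/3, B = 1, C = k + 7/2.
Solve (1/3)·f(k+1) − (1)·f(k) = k + 7/2.
deg f ≤ 1 (via 0,0,1).
A polynomial solution: f(k) = -3*(k + 4)/2.
R(k) = B(k−1)·f(k)/C(k) = -3*(k + 4)/(2*k + 7); s_k = R·t_k = (k + 4)/3**k.
Check: Δs_k = (-2*k - 7)/(3*3**k). ✓

s_k = 3^{- k} \left(k + 4\right)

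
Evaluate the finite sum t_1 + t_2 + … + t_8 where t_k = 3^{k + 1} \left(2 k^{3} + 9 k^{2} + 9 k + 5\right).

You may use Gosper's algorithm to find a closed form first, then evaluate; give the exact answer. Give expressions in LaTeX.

Σ = 43105752

Step 1: r(k) = 3*(2*k**3 + 15*k**2 + 33*k + 25)/(2*k**3 + 9*k**2 + 9*k + 5).
A = 3, B = 1, C = k**3 + 9*k**2/2 + 9*k/2 + 5/2.
Key eq: (3)·f(k+1) = (1)·f(k) + (k**3 + 9*k**2/2 + 9*k/2 + 5/2).
deg f ≤ 3 (via 0,0,3).
Coefficient equations give f(k) = (k + 1)*(k**2 - k + 1)/2.
Certificate R = B(k−1)f/C = (k + 1)*(k**2 - k + 1)/(2*k**3 + 9*k**2 + 9*k + 5) gives s_k = 3**(k + 1)*(k**3 + 1).
s_(k+1) − s_k = 3**(k + 1)*(-k**3 + 3*(k + 1)**3 + 2) = t_k.
Evaluate s at k=9 and k=1: 43105770 and 18; difference 43105752.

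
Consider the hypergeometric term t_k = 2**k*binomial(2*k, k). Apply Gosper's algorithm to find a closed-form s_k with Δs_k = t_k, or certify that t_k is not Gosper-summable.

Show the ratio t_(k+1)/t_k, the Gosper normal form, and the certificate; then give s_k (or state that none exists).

Ratio r(k) = 4*(2*k + 1)/(k + 1).
Normal form (A,B,C) = (8*k + 4, k + 1, 1).
f must satisfy (8*k + 4)·f(k+1) − (k)·f(k) = 1.
deg f ≤ -1 (via 1,1,0).
d = -1 < 0 ⇒ no nonzero polynomial f; not summable.

no hypergeometric antidifference exists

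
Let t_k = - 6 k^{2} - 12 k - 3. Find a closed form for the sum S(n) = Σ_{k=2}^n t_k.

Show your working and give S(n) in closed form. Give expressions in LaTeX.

Step 1: r(k) = (2*k**2 + 8*k + 7)/(2*k**2 + 4*k + 1).
Normal form (A,B,C) = (1, 1, k**2 + 2*k + 1/2).
Key eq: (1)·f(k+1) = (1)·f(k) + (k**2 + 2*k + 1/2).
deg f ≤ 3 (via 0,0,2).
Coefficient equations give f(k) = k*(k + 2)*(2*k - 1)/6.
Then R = B(k−1)f/C = k*(k + 2)*(2*k - 1)/(3*(2*k**2 + 4*k + 1)), so s_k = R(k)·t_k = k*(-2*k**2 - 3*k + 2).
Verify: -6*k**2 - 12*k - 3 matches t_k.
s_(n+1) = -2*n**3 - 9*n**2 - 10*n - 3 and s_(2) = -24, so S(n) = -2*n**3 - 9*n**2 - 10*n + 21.

S(n) = - 2 n^{3} - 9 n^{2} - 10 n + 21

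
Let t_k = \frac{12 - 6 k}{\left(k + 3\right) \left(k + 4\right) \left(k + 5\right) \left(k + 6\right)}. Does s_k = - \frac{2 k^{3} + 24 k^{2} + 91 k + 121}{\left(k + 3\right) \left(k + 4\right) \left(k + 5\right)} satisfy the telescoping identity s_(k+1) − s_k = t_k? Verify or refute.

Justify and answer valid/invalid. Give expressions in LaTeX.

Valid: the claim telescopes to t_k.

s_(k+1) = (-91*k - 2*(k + 1)**3 - 24*(k + 1)**2 - 212)/((k + 4)*(k + 5)*(k + 6))
s_(k+1) − s_k = 6*(2 - k)/(k**4 + 18*k**3 + 119*k**2 + 342*k + 360)
(s_(k+1) − s_k) − t_k = 0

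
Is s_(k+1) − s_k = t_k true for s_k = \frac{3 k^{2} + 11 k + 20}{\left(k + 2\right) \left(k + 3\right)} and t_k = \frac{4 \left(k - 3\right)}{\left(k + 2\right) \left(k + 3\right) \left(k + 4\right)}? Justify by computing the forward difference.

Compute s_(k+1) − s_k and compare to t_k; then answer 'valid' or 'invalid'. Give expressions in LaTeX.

s_(k+1) = (11*k + 3*(k + 1)**2 + 31)/((k + 3)*(k + 4))
s_(k+1) − s_k = 4*(k - 3)/(k**3 + 9*k**2 + 26*k + 24)
(s_(k+1) − s_k) − t_k = 0

valid (s_(k+1) − s_k reduces to t_k)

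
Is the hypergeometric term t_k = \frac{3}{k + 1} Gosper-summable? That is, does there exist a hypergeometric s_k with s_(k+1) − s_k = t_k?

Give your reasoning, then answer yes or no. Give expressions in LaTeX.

No — key equation has no polynomial f.

Ratio r(k) = (k + 1)/(k + 2).
Gosper form: A/B · C(k+1)/C(k) with A=k + 1, B=k + 2, C=1.
Key eq: (k + 1)·f(k+1) = (k + 1)·f(k) + (1).
d = 0 from the (1,1,0) case.
Put f(k) = c0: A·f(k+1) − B(k−1)·f(k) − C = -1; need -1 = 0 — inconsistent ⇒ no f, not summable.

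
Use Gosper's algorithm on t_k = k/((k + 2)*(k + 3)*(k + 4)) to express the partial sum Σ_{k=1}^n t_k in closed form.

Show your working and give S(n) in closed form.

t_(k+1)/t_k = (k + 1)*(k + 2)/(k*(k + 5)).
A = k + 2, B = k + 5, C = k.
Key eq: (k + 2)·f(k+1) = (k + 4)·f(k) + (k).
Bound: deg f ≤ 2.
Solving with deg f ≤ 2: f(k) = k*(k - 1)/6.
R(k) = B(k−1)·f(k)/C(k) = (k - 1)*(k + 4)/6; s_k = R·t_k = k*(k - 1)/(6*(k + 2)*(k + 3)).
Δs = k/(k**3 + 9*k**2 + 26*k + 24), as required.
Evaluate: s_(n+1) = n*(n + 1)/(6*(n**2 + 7*n + 12)); subtract s_(1) = 0 ⇒ S(n) = n*(n + 1)/(6*(n**2 + 7*n + 12)).

S(n) = n*(n + 1)/(6*(n**2 + 7*n + 12))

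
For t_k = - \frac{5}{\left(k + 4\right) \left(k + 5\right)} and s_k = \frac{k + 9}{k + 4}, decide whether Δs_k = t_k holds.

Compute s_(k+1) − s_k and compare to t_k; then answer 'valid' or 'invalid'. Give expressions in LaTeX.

s_(k+1) = (k + 10)/(k + 5)
s_(k+1) − s_k = -5/(k**2 + 9*k + 20)
(s_(k+1) − s_k) − t_k = 0

Valid — Δs_k = t_k.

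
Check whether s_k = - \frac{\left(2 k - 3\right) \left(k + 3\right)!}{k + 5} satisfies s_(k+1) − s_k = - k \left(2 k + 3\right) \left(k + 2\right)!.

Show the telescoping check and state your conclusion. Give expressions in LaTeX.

Invalid: residual \frac{2 \left(2 k^{3} + 13 k^{2} + 13 k + 3\right) \left(k + 2\right)!}{\left(k + 5\right) \left(k + 6\right)} ≠ 0.

s_(k+1) = -(2*k - 1)*factorial(k + 4)/(k + 6)
s_(k+1) − s_k = -(2*k**3 + 15*k**2 + 22*k - 2)*factorial(k + 3)/((k + 5)*(k + 6))
(s_(k+1) − s_k) − t_k = 2*(2*k**3 + 13*k**2 + 13*k + 3)*factorial(k + 2)/((k + 5)*(k + 6))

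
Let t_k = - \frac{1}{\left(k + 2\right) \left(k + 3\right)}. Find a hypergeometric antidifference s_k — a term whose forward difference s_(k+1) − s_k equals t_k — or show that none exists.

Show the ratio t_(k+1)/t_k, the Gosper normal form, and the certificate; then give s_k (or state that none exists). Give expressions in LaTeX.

s_k = - \frac{k}{2 k + 4}

t_(k+1)/t_k = (k + 2)/(k + 4).
Gosper form: A/B · C(k+1)/C(k) with A=k + 2, B=k + 4, C=1.
Need (k + 2)·f(k+1) − (k + 3)·f(k) = 1.
From deg A=1, deg B=1, deg C=0: d=1.
Coefficient equations give f(k) = k/2.
So s_k = (B(k−1)f/C)·t_k = (k*(k + 3)/2)·t_k = -k/(2*k + 4).
s_(k+1) − s_k = -1/(k**2 + 5*k + 6) = t_k.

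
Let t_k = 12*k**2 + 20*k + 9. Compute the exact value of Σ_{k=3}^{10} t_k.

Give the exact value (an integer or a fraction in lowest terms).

The ratio is (12*k**2 + 44*k + 41)/(12*k**2 + 20*k + 9).
Take A(k)=1, B(k)=1, C(k)=k**2 + 5*k/3 + 3/4.
Solve (1)·f(k+1) − (1)·f(k) = k**2 + 5*k/3 + 3/4.
d = 3 from the (0,0,2) case.
Match coefficients ⇒ f(k) = k*(2*k + 1)**2/12.
R(k) = B(k−1)·f(k)/C(k) = k*(2*k + 1)**2/(12*k**2 + 20*k + 9); s_k = R·t_k = k*(4*k**2 + 4*k + 1).
Δs = 12*k**2 + 20*k + 9, as required.
Σ_(k=3)^(10) t_k = s_(11) − s_(3) = 5819 − (147) = 5672.

Σ = 5672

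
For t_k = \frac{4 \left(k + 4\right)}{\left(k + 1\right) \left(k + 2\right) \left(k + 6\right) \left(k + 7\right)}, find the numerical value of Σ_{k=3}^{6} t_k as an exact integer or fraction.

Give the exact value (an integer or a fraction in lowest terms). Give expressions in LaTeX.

Σ = 17/468

Compute t_(k+1)/t_k: get (k + 1)*(k + 5)*(k + 6)/((k + 3)*(k + 4)*(k + 8)).
A = k + 1, B = k + 8, C = k**4 + 16*k**3 + 95*k**2 + 248*k + 240.
Key eq: (k + 1)·f(k+1) = (k + 7)·f(k) + (k**4 + 16*k**3 + 95*k**2 + 248*k + 240).
Degrees (1,1,4) ⇒ d ≤ 6.
Coefficient equations give f(k) = k*(k + 2)*(k + 3)*(k + 4)*(k + 5)*(k + 7)/12.
Get s_k = R·t_k = k*(k + 7)/(3*(k**2 + 7*k + 6)) with R(k) = B(k−1)f(k)/C(k) = k*(k + 2)*(k + 7)**2/(12*(k + 4)).
s_(k+1) − s_k = 4*(k + 4)/(k**4 + 16*k**3 + 83*k**2 + 152*k + 84) = t_k.
Telescoping: Σ = s_(7) − s_(3) = 49/156 − (5/18) = 17/468.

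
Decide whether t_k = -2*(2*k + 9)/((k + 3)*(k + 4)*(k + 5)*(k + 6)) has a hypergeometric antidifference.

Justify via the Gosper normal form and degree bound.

Step 1: r(k) = (k + 3)*(2*k + 11)/((k + 7)*(2*k + 9)).
Gosper form: A/B · C(k+1)/C(k) with A=k + 3, B=k + 7, C=k + 9/2.
Key eq: (k + 3)·f(k+1) = (k + 6)·f(k) + (k + 9/2).
From deg A=1, deg B=1, deg C=1: d=3.
Solve for f: f(k) = k*(k + 4)*(k + 8)/30 (degree 3 ≤ 3).
Certificate R = B(k−1)f/C = k*(k + 4)*(k + 6)*(k + 8)/(15*(2*k + 9)) gives s_k = 2*k*(-k - 8)/(15*(k**2 + 8*k + 15)).
Verify: 2*(-2*k - 9)/(k**4 + 18*k**3 + 119*k**2 + 342*k + 360) matches t_k.

Yes. s_k = 2*k*(-k - 8)/(15*(k**2 + 8*k + 15)).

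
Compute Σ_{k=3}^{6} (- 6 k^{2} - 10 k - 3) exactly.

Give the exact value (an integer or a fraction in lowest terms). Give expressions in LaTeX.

Σ = -708

Ratio r(k) = (6*k**2 + 22*k + 19)/(6*k**2 + 10*k + 3).
Gosper form: A/B · C(k+1)/C(k) with A=1, B=1, C=k**2 + 5*k/3 + 1/2.
Key eq: (1)·f(k+1) = (1)·f(k) + (k**2 + 5*k/3 + 1/2).
Bound: deg f ≤ 3.
Coefficient equations give f(k) = k*(2*k**2 + 2*k - 1)/6.
Get s_k = R·t_k = k*(-2*k**2 - 2*k + 1) with R(k) = B(k−1)f(k)/C(k) = k*(2*k**2 + 2*k - 1)/(6*k**2 + 10*k + 3).
Verify: -6*k**2 - 10*k - 3 matches t_k.
Telescoping: Σ = s_(7) − s_(3) = -777 − (-69) = -708.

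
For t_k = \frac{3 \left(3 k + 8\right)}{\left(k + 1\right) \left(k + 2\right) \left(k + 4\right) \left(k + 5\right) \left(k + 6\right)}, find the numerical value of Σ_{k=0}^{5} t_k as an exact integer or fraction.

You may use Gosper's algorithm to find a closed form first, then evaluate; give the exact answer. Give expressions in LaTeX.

Σ = 45/308

The ratio is (k + 1)*(k + 4)*(3*k + 11)/((k + 3)*(k + 7)*(3*k + 8)).
Factor: A=k + 1; B=k + 7; C=k**2 + 17*k/3 + 8.
Solve (k + 1)·f(k+1) − (k + 6)·f(k) = k**2 + 17*k/3 + 8.
Bound: deg f ≤ 5.
Solving with deg f ≤ 5: f(k) = k*(k + 2)*(k + 3)*(k**2 + 10*k + 29)/60.
Certificate R = B(k−1)f/C = k*(k + 2)*(k + 6)*(k**2 + 10*k + 29)/(20*(3*k + 8)) gives s_k = 3*k*(k**2 + 10*k + 29)/(20*(k**3 + 10*k**2 + 29*k + 20)).
s_(k+1) − s_k = 3*(3*k + 8)/(k**5 + 18*k**4 + 121*k**3 + 372*k**2 + 508*k + 240) = t_k.
Telescoping: Σ = s_(6) − s_(0) = 45/308 − (0) = 45/308.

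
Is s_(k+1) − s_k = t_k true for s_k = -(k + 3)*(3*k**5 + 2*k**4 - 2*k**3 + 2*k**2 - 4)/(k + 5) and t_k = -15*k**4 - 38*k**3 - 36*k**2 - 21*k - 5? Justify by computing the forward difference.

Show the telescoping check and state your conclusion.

s_(k+1) = (-3*k**6 - 29*k**5 - 104*k**4 - 182*k**3 - 173*k**2 - 85*k - 4)/(k + 6)
s_(k+1) − s_k = (-15*k**6 - 179*k**5 - 682*k**4 - 1101*k**3 - 918*k**2 - 465*k - 92)/(k**2 + 11*k + 30)
(s_(k+1) − s_k) − t_k = 2*(12*k**5 + 111*k**4 + 228*k**3 + 199*k**2 + 110*k + 29)/(k**2 + 11*k + 30)

Invalid: residual 2*(12*k**5 + 111*k**4 + 228*k**3 + 199*k**2 + 110*k + 29)/(k**2 + 11*k + 30) ≠ 0.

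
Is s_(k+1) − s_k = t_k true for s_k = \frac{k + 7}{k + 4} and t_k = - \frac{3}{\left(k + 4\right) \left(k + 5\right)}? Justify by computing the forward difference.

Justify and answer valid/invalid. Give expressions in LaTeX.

Valid — Δs_k = t_k.

s_(k+1) = (k + 8)/(k + 5)
s_(k+1) − s_k = -3/(k**2 + 9*k + 20)
(s_(k+1) − s_k) − t_k = 0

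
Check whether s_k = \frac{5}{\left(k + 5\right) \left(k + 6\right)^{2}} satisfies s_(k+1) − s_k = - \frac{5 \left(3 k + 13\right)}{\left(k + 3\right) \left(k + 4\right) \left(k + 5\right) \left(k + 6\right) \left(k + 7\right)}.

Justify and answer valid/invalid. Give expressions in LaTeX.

s_(k+1) = 5/((k + 6)*(k + 7)**2)
s_(k+1) − s_k = 5*(-3*k - 19)/(k**5 + 31*k**4 + 383*k**3 + 2357*k**2 + 7224*k + 8820)
(s_(k+1) − s_k) − t_k = 30*(2*k**2 + 21*k + 53)/(k**7 + 38*k**6 + 612*k**5 + 5410*k**4 + 28319*k**3 + 87672*k**2 + 148428*k + 105840)

Invalid: residual \frac{30 \left(2 k^{2} + 21 k + 53\right)}{k^{7} + 38 k^{6} + 612 k^{5} + 5410 k^{4} + 28319 k^{3} + 87672 k^{2} + 148428 k + 105840} ≠ 0.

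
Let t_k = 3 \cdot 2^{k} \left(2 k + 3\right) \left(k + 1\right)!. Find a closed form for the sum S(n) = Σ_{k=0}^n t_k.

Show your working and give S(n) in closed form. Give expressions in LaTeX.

S(n) = 6 \cdot 2^{n} \left(n + 2\right)! - 3

The ratio is 2*(k + 2)*(2*k + 5)/(2*k + 3).
Take A(k)=2*k + 4, B(k)=1, C(k)=k + 3/2.
Need (2*k + 4)·f(k+1) − (1)·f(k) = k + 3/2.
deg f ≤ 0 (via 1,0,1).
Coefficient equations give f(k) = 1/2.
Then R = B(k−1)f/C = 1/(2*k + 3), so s_k = R(k)·t_k = 3*2**k*factorial(k + 1).
s_(k+1) − s_k = 3*2**k*(2*k + 3)*factorial(k + 1) = t_k.
Evaluate: s_(n+1) = 6*2**n*factorial(n + 2); subtract s_(0) = 3 ⇒ S(n) = 6*2**n*factorial(n + 2) - 3.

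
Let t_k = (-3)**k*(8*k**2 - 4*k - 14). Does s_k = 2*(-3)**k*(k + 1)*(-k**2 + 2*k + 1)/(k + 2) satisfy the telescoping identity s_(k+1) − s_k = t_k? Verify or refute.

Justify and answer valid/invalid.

s_(k+1) = 6*(-3)**k*(k**3 + 2*k**2 - 2*k - 4)/(k + 3)
s_(k+1) − s_k = (-3)**k*(8*k**4 + 28*k**3 - 68*k - 54)/(k**2 + 5*k + 6)
(s_(k+1) − s_k) − t_k = (-3)**k*(-8*k**3 - 14*k**2 + 26*k + 30)/(k**2 + 5*k + 6)

Invalid: residual (-3)**k*(-8*k**3 - 14*k**2 + 26*k + 30)/(k**2 + 5*k + 6) ≠ 0.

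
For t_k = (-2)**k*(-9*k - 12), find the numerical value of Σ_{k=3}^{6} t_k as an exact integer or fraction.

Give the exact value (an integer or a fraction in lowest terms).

Σ = -2856

Ratio r(k) = 2*(-3*k - 7)/(3*k + 4).
Normal form (A,B,C) = (-2, 1, k + 4/3).
Need (-2)·f(k+1) − (1)·f(k) = k + 4/3.
deg f ≤ 1 (via 0,0,1).
A polynomial solution: f(k) = -(3*k + 2)/9.
Then R = B(k−1)f/C = -(3*k + 2)/(3*(3*k + 4)), so s_k = R(k)·t_k = (-2)**k*(3*k + 2).
Δs = (-2)**k*(-9*k - 12), as required.
Sum = s_(7) − s_(3); s_(7) = -2944, s_(3) = -88 ⇒ -2856.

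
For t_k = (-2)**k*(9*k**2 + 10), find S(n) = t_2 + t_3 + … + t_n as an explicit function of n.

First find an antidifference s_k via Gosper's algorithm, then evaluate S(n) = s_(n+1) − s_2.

Step 1: r(k) = 2*(-9*(k + 1)**2 - 10)/(9*k**2 + 10).
A = -2, B = 1, C = k**2 + 10/9.
f must satisfy (-2)·f(k+1) − (1)·f(k) = k**2 + 10/9.
From deg A=0, deg B=0, deg C=2: d=2.
Solving with deg f ≤ 2: f(k) = -(3*k**2 - 4*k + 4)/9.
R(k) = B(k−1)·f(k)/C(k) = -(3*k**2 - 4*k + 4)/(9*k**2 + 10); s_k = R·t_k = (-2)**k*(-3*k**2 + 4*k - 4).
Verify: (-2)**k*(9*k**2 + 10) matches t_k.
Evaluate: s_(n+1) = 2*(-2)**n*(3*n**2 + 2*n + 3); subtract s_(2) = -32 ⇒ S(n) = 6*(-2)**n*n**2 + 4*(-2)**n*n + 6*(-2)**n + 32.

S(n) = 6*(-2)**n*n**2 + 4*(-2)**n*n + 6*(-2)**n + 32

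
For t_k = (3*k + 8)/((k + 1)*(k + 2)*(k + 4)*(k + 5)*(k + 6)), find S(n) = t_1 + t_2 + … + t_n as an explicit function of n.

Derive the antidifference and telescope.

Compute t_(k+1)/t_k: get (k + 1)*(k + 4)*(3*k + 11)/((k + 3)*(k + 7)*(3*k + 8)).
Take A(k)=k + 1, B(k)=k + 7, C(k)=k**2 + 17*k/3 + 8.
Need (k + 1)·f(k+1) − (k + 6)·f(k) = k**2 + 17*k/3 + 8.
Degrees (1,1,2) ⇒ d ≤ 5.
A polynomial solution: f(k) = k*(k + 2)*(k + 3)*(k**2 + 10*k + 29)/60.
R(k) = B(k−1)·f(k)/C(k) = k*(k + 2)*(k + 6)*(k**2 + 10*k + 29)/(20*(3*k + 8)); s_k = R·t_k = k*(k**2 + 10*k + 29)/(20*(k**3 + 10*k**2 + 29*k + 20)).
s_(k+1) − s_k = (3*k + 8)/(k**5 + 18*k**4 + 121*k**3 + 372*k**2 + 508*k + 240) = t_k.
Telescope: S(n) = s_(n+1) − s_(1) = (n**3 + 13*n**2 + 52*n + 40)/(20*(n**3 + 13*n**2 + 52*n + 60)) − (1/30) = n*(n**2 + 13*n + 52)/(60*(n**3 + 13*n**2 + 52*n + 60)).

S(n) = n*(n**2 + 13*n + 52)/(60*(n**3 + 13*n**2 + 52*n + 60))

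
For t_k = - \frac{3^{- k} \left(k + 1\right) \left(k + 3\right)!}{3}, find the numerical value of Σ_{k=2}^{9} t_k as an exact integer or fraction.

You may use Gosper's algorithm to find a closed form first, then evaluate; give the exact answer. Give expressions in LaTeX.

Σ = -25622360/243

Step 1: r(k) = (k + 2)*(k + 4)/(3*(k + 1)).
Take A(k)=k/3 + 4/3, B(k)=1, C(k)=k + 1.
Key eq: (k/3 + 4/3)·f(k+1) = (1)·f(k) + (k + 1).
Bound: deg f ≤ 0.
Coefficient equations give f(k) = 3.
Certificate R = B(k−1)f/C = 3/(k + 1) gives s_k = -factorial(k + 3)/3**k.
s_(k+1) − s_k = -(k + 1)*factorial(k + 3)/(3*3**k) = t_k.
Evaluate s at k=10 and k=2: -25625600/243 and -40/3; difference -25622360/243.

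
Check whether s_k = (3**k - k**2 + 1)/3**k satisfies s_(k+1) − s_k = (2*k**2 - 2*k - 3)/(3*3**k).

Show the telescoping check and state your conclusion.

valid (s_(k+1) − s_k reduces to t_k)

s_(k+1) = (3*3**k - (k + 1)**2 + 1)/(3*3**k)
s_(k+1) − s_k = (2*k**2 - 2*k - 3)/(3*3**k)
(s_(k+1) − s_k) − t_k = 0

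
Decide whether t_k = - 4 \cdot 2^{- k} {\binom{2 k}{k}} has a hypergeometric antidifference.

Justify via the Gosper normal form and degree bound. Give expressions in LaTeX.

t_(k+1)/t_k = (2*k + 1)/(k + 1).
A = 2*k + 1, B = k + 1, C = 1.
f must satisfy (2*k + 1)·f(k+1) − (k)·f(k) = 1.
Bound: deg f ≤ -1.
Bound -1 < 0, so the key equation has no polynomial solution.

No; the degree bound rules out any f.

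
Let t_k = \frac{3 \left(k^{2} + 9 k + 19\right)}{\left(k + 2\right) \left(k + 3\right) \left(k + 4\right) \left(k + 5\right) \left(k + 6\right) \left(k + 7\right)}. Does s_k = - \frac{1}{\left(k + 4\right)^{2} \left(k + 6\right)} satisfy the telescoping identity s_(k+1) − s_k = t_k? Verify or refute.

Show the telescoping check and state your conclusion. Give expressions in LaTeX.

s_(k+1) = -1/((k + 5)**2*(k + 7))
s_(k+1) − s_k = -1/((k + 5)**2*(k + 7)) + 1/((k + 4)**2*(k + 6))
(s_(k+1) − s_k) − t_k = 2*(-4*k**3 - 54*k**2 - 236*k - 333)/(k**8 + 36*k**7 + 558*k**6 + 4860*k**5 + 25989*k**4 + 87264*k**3 + 179372*k**2 + 205920*k + 100800)

Invalid: residual \frac{2 \left(- 4 k^{3} - 54 k^{2} - 236 k - 333\right)}{k^{8} + 36 k^{7} + 558 k^{6} + 4860 k^{5} + 25989 k^{4} + 87264 k^{3} + 179372 k^{2} + 205920 k + 100800} ≠ 0.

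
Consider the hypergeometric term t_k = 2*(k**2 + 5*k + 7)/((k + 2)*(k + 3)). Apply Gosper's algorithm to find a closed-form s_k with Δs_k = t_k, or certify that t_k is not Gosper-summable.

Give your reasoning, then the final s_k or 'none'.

s_k = k*(2*k + 5)/(k + 2)

The ratio is (k + 2)*(5*k + (k + 1)**2 + 12)/((k + 4)*(k**2 + 5*k + 7)).
Factor: A=k + 2; B=k + 4; C=k**2 + 5*k + 7.
Set up (k + 2)·f(k+1) − (k + 3)·f(k) − (k**2 + 5*k + 7) = 0.
d = 2 from the (1,1,2) case.
Coefficient equations give f(k) = k*(2*k + 5)/2.
Get s_k = R·t_k = k*(2*k + 5)/(k + 2) with R(k) = B(k−1)f(k)/C(k) = k*(k + 3)*(2*k + 5)/(2*(k**2 + 5*k + 7)).
Check: Δs_k = 2*(k**2 + 5*k + 7)/(k**2 + 5*k + 6). ✓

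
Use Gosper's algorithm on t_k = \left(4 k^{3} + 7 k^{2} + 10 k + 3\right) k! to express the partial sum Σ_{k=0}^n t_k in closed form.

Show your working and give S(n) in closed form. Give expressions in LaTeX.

t_(k+1)/t_k = (4*k**4 + 23*k**3 + 55*k**2 + 60*k + 24)/(4*k**3 + 7*k**2 + 10*k + 3).
Take A(k)=k + 1, B(k)=1, C(k)=k**3 + 7*k**2/4 + 5*k/2 + 3/4.
Key eq: (k + 1)·f(k+1) = (1)·f(k) + (k**3 + 7*k**2/4 + 5*k/2 + 3/4).
d = 2 from the (1,0,3) case.
Coefficient equations give f(k) = (4*k**2 - k - 1)/4.
So s_k = (B(k−1)f/C)·t_k = ((4*k**2 - k - 1)/(4*k**3 + 7*k**2 + 10*k + 3))·t_k = (4*k**2 - k - 1)*factorial(k).
s_(k+1) − s_k = (4*k**3 + 7*k**2 + 10*k + 3)*factorial(k) = t_k.
Evaluate: s_(n+1) = (4*n**2 + 7*n + 2)*factorial(n + 1); subtract s_(0) = -1 ⇒ S(n) = 4*n**3*factorial(n) + 11*n**2*factorial(n) + 9*n*factorial(n) + 2*factorial(n) + 1.

S(n) = 4 n^{3} n! + 11 n^{2} n! + 9 n n! + 2 n! + 1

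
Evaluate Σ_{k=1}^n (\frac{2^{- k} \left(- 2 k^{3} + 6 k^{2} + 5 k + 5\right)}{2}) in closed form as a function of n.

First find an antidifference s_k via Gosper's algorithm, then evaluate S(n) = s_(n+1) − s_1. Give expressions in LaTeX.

Ratio r(k) = (2*k**3 - 11*k - 14)/(2*(2*k**3 - 6*k**2 - 5*k - 5)).
So A=1/2 and B=1, with C=k**3 - 3*k**2 - 5*k/2 - 5/2.
Solve (1/2)·f(k+1) − (1)·f(k) = k**3 - 3*k**2 - 5*k/2 - 5/2.
Degrees (0,0,3) ⇒ d ≤ 3.
Solving with deg f ≤ 3: f(k) = -2*k**3 - k + 2.
R(k) = B(k−1)·f(k)/C(k) = -2*(2*k**3 + k - 2)/(2*k**3 - 6*k**2 - 5*k - 5); s_k = R·t_k = (2*k**3 + k - 2)/2**k.
Verify: (-4*k**3 - k + 2*(k + 1)**3 + 3)/(2*2**k) matches t_k.
s_(n+1) = 2**(-n - 1)*(2*n**3 + 6*n**2 + 7*n + 1) and s_(1) = 1/2, so S(n) = 2**(-n - 1)*(-2**n + 2*n**3 + 6*n**2 + 7*n + 1).

S(n) = 2^{- n - 1} \left(- 2^{n} + 2 n^{3} + 6 n^{2} + 7 n + 1\right)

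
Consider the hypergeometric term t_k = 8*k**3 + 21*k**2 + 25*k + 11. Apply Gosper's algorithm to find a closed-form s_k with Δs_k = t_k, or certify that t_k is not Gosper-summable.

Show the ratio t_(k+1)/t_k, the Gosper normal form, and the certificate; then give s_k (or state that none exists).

Compute t_(k+1)/t_k: get (8*k**3 + 45*k**2 + 91*k + 65)/(8*k**3 + 21*k**2 + 25*k + 11).
Take A(k)=1, B(k)=1, C(k)=k**3 + 21*k**2/8 + 25*k/8 + 11/8.
Set up (1)·f(k+1) − (1)·f(k) − (k**3 + 21*k**2/8 + 25*k/8 + 11/8) = 0.
deg f ≤ 4 (via 0,0,3).
A polynomial solution: f(k) = k*(2*k**3 + 3*k**2 + 4*k + 2)/8.
Certificate R = B(k−1)f/C = k*(2*k**3 + 3*k**2 + 4*k + 2)/(8*k**3 + 21*k**2 + 25*k + 11) gives s_k = k*(2*k**3 + 3*k**2 + 4*k + 2).
s_(k+1) − s_k = 8*k**3 + 21*k**2 + 25*k + 11 = t_k.

s_k = k*(2*k**3 + 3*k**2 + 4*k + 2)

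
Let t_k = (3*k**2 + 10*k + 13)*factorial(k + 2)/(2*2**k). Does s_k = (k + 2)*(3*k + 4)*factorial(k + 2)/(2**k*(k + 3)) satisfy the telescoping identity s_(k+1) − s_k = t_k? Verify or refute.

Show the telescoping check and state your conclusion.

s_(k+1) = (k + 3)*(3*k + 7)*factorial(k + 3)/(2*2**k*(k + 4))
s_(k+1) − s_k = (3*k**4 + 28*k**3 + 100*k**2 + 174*k + 125)*factorial(k + 2)/(2*2**k*(k + 3)*(k + 4))
(s_(k+1) − s_k) − t_k = -(3*k**3 + 19*k**2 + 37*k + 31)*factorial(k + 2)/(2*2**k*(k + 3)*(k + 4))

Invalid: residual -(3*k**3 + 19*k**2 + 37*k + 31)*factorial(k + 2)/(2*2**k*(k + 3)*(k + 4)) ≠ 0.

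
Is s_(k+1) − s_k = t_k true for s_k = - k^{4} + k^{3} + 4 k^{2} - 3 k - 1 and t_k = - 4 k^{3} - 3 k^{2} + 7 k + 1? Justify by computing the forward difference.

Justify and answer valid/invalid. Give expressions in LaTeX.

s_(k+1) = k*(-k**3 - 3*k**2 + k + 4)
s_(k+1) − s_k = -4*k**3 - 3*k**2 + 7*k + 1
(s_(k+1) − s_k) − t_k = 0

valid; difference matches t_k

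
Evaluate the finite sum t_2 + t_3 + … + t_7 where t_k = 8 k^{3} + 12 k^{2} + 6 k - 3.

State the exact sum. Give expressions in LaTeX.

Σ = 8076

t_(k+1)/t_k = (8*k**3 + 36*k**2 + 54*k + 23)/(8*k**3 + 12*k**2 + 6*k - 3).
Gosper form: A/B · C(k+1)/C(k) with A=1, B=1, C=k**3 + 3*k**2/2 + 3*k/4 - 3/8.
Key eq: (1)·f(k+1) = (1)·f(k) + (k**3 + 3*k**2/2 + 3*k/4 - 3/8).
From deg A=0, deg B=0, deg C=3: d=4.
Coefficient equations give f(k) = k*(2*k**3 - k - 4)/8.
R(k) = B(k−1)·f(k)/C(k) = k*(2*k**3 - k - 4)/(8*k**3 + 12*k**2 + 6*k - 3); s_k = R·t_k = k*(2*k**3 - k - 4).
Δs = 8*k**3 + 12*k**2 + 6*k - 3, as required.
Sum = s_(8) − s_(2); s_(8) = 8096, s_(2) = 20 ⇒ 8076.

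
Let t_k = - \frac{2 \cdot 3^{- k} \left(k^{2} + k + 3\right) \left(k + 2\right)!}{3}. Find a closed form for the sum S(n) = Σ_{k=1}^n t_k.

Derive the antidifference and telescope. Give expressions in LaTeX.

Step 1: r(k) = (k + 3)*(k + (k + 1)**2 + 4)/(3*(k**2 + k + 3)).
Gosper form: A/B · C(k+1)/C(k) with A=k/3 + 1, B=1, C=k**2 + k + 3.
f must satisfy (k/3 + 1)·f(k+1) − (1)·f(k) = k**2 + k + 3.
Degrees (1,0,2) ⇒ d ≤ 1.
Coefficient equations give f(k) = 3*k.
Then R = B(k−1)f/C = 3*k/(k**2 + k + 3), so s_k = R(k)·t_k = -2*k*factorial(k + 2)/3**k.
s_(k+1) − s_k = -2*(k**2 + k + 3)*factorial(k + 2)/(3*3**k) = t_k.
Evaluate: s_(n+1) = -2*3**(-n - 1)*(n + 1)*factorial(n + 3); subtract s_(1) = -4 ⇒ S(n) = 4 - 2*n*factorial(n + 3)/(3*3**n) - 2*factorial(n + 3)/(3*3**n).

S(n) = 4 - \frac{2 \cdot 3^{- n} n \left(n + 3\right)!}{3} - \frac{2 \cdot 3^{- n} \left(n + 3\right)!}{3}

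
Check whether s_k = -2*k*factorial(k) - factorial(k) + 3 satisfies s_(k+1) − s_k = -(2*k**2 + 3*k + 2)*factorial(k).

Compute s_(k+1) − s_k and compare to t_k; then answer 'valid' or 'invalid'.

Valid: the claim telescopes to t_k.

s_(k+1) = -2*k**2*factorial(k) - 5*k*factorial(k) - 3*factorial(k) + 3
s_(k+1) − s_k = -(2*k**2 + 3*k + 2)*factorial(k)
(s_(k+1) − s_k) − t_k = 0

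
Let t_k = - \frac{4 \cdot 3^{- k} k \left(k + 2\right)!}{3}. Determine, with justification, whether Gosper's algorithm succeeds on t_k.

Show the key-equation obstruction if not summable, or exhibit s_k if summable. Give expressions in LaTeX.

The ratio is (k + 1)*(k + 3)/(3*k).
Gosper form: A/B · C(k+1)/C(k) with A=k/3 + 1, B=1, C=k.
Set up (k/3 + 1)·f(k+1) − (1)·f(k) − (k) = 0.
From deg A=1, deg B=0, deg C=1: d=0.
Solve for f: f(k) = 3 (degree 0 ≤ 0).
So s_k = (B(k−1)f/C)·t_k = (3/k)·t_k = -4*factorial(k + 2)/3**k.
s_(k+1) − s_k = -4*k*factorial(k + 2)/(3*3**k) = t_k.

Yes. s_k = - 4 \cdot 3^{- k} \left(k + 2\right)!.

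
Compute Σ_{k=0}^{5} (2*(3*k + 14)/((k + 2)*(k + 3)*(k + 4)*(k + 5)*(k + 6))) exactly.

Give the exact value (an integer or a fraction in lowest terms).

Σ = 127/1980

Step 1: r(k) = (k + 2)*(3*k + 17)/((k + 7)*(3*k + 14)).
Normal form (A,B,C) = (k + 2, k + 7, k + 14/3).
f must satisfy (k + 2)·f(k+1) − (k + 6)·f(k) = k + 14/3.
Bound: deg f ≤ 4.
A polynomial solution: f(k) = k*(k + 4)*(k**2 + 10*k + 31)/90.
R(k) = B(k−1)·f(k)/C(k) = k*(k + 4)*(k + 6)*(k**2 + 10*k + 31)/(30*(3*k + 14)); s_k = R·t_k = k*(k**2 + 10*k + 31)/(15*(k**3 + 10*k**2 + 31*k + 30)).
Verify: 2*(3*k + 14)/(k**5 + 20*k**4 + 155*k**3 + 580*k**2 + 1044*k + 720) matches t_k.
Telescoping: Σ = s_(6) − s_(0) = 127/1980 − (0) = 127/1980.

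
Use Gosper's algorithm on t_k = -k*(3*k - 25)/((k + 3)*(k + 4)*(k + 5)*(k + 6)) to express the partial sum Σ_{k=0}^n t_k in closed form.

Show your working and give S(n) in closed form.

S(n) = n*(-n**2 + 165*n + 166)/(60*(n**3 + 15*n**2 + 74*n + 120))

Step 1: r(k) = (k + 1)*(k + 3)*(3*k - 22)/(k*(k + 7)*(3*k - 25)).
A = k + 3, B = k + 7, C = k**2 - 25*k/3.
f must satisfy (k + 3)·f(k+1) − (k + 6)·f(k) = k**2 - 25*k/3.
d = 3 from the (1,1,2) case.
Solving with deg f ≤ 3: f(k) = k*(k - 167)*(k - 1)/180.
Get s_k = R·t_k = -k*(k**2 - 168*k + 167)/(60*(k + 3)*(k + 4)*(k + 5)) with R(k) = B(k−1)f(k)/C(k) = (k - 167)*(k - 1)*(k + 6)/(60*(3*k - 25)).
Verify: k*(25 - 3*k)/(k**4 + 18*k**3 + 119*k**2 + 342*k + 360) matches t_k.
Telescope: S(n) = s_(n+1) − s_(0) = n*(-n**2 + 165*n + 166)/(60*(n**3 + 15*n**2 + 74*n + 120)) − (0) = n*(-n**2 + 165*n + 166)/(60*(n**3 + 15*n**2 + 74*n + 120)).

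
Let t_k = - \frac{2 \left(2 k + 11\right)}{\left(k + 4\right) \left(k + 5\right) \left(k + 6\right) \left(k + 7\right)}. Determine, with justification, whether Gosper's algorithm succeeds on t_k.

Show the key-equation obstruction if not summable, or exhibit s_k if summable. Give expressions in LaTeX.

Step 1: r(k) = (k + 4)*(2*k + 13)/((k + 8)*(2*k + 11)).
Gosper form: A/B · C(k+1)/C(k) with A=k + 4, B=k + 8, C=k + 11/2.
f must satisfy (k + 4)·f(k+1) − (k + 7)·f(k) = k + 11/2.
deg f ≤ 3 (via 1,1,1).
Solving with deg f ≤ 3: f(k) = k*(k + 5)*(k + 10)/48.
Certificate R = B(k−1)f/C = k*(k + 5)*(k + 7)*(k + 10)/(24*(2*k + 11)) gives s_k = k*(-k - 10)/(12*(k**2 + 10*k + 24)).
Check: Δs_k = 2*(-2*k - 11)/(k**4 + 22*k**3 + 179*k**2 + 638*k + 840). ✓

Yes. s_k = \frac{k \left(- k - 10\right)}{12 \left(k^{2} + 10 k + 24\right)}.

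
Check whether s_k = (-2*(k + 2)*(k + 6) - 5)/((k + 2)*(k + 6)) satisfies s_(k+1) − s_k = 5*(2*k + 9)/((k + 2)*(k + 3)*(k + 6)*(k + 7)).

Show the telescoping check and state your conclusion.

s_(k+1) = (-2*(k + 3)*(k + 7) - 5)/((k + 3)*(k + 7))
s_(k+1) − s_k = 5*(2*k + 9)/(k**4 + 18*k**3 + 113*k**2 + 288*k + 252)
(s_(k+1) − s_k) − t_k = 0

valid; difference matches t_k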